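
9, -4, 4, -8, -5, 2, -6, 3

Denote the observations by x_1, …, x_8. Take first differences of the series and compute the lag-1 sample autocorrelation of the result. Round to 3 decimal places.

-0.601

First differences Δx: -13, 8, -12, 3, 7, -8, 9
Mean of differences = -0.8571
Numerator Σ(Δx_t−Δx̄)(Δx_{t+1}−Δx̄) = -345.4490
Denominator Σ(Δx_t−Δx̄)² = 574.8571
r_1(Δx) = -345.4490 / 574.8571 = -0.601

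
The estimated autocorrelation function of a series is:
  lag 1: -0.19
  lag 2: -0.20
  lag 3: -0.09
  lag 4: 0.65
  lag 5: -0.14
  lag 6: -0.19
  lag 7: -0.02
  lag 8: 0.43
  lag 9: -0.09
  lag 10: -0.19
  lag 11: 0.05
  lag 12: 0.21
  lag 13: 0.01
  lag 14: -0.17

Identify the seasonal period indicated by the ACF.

4

The largest autocorrelation is r_4 = 0.65, with weaker echoes at lags 8 (0.43) and 12 (0.21); the remaining lags stay at or below 0.05.
The dominant spike at lag 4 indicates a seasonal period of 4.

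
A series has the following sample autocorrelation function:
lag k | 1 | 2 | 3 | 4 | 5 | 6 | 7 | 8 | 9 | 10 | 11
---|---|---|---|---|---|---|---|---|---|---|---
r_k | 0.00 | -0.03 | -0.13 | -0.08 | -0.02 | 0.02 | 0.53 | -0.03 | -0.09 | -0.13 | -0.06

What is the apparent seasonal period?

The largest autocorrelation is r_7 = 0.53; the remaining lags stay at or below 0.02.
The dominant spike at lag 7 indicates a seasonal period of 7.

7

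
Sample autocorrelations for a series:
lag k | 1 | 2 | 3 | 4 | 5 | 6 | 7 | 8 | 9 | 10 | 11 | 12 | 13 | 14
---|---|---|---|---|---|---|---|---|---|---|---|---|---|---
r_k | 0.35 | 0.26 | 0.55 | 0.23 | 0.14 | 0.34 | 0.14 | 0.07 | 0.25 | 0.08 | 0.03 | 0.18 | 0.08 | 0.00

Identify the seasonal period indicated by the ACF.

3

The largest autocorrelation is r_3 = 0.55; the remaining lags stay at or below 0.35. The elevated value at lag 1 (0.35), dropping to 0.26 at lag 2, reflects decaying short-term dependence rather than seasonality.
The dominant spike at lag 3 indicates a seasonal period of 3.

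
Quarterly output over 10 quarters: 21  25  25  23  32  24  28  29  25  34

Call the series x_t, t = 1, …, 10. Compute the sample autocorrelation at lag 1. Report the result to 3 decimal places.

-0.214

Mean x̄ = (21 + 25 + 25 + 23 + 32 + 24 + 28 + 29 + 25 + 34)/10 = 26.6000
Numerator Σ_{t=1}^{9}(x_t−x̄)(x_{t+1}−x̄) = -32.1600
Denominator Σ(x_t−x̄)² = 150.4000
r_1 = -32.1600 / 150.4000 = -0.214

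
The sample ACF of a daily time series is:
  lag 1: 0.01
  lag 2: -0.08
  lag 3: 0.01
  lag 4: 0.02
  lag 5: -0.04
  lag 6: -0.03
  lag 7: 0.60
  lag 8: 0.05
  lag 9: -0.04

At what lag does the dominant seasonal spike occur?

The largest autocorrelation is r_7 = 0.60; the remaining lags stay at or below 0.05.
The dominant spike at lag 7 indicates a seasonal period of 7.

7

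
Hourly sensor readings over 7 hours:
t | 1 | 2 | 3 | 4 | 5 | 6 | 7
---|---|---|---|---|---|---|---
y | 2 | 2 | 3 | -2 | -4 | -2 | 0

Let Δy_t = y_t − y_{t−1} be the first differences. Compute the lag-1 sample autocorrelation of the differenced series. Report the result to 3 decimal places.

0.095

First differences Δy: 0, 1, -5, -2, 2, 2
Mean of differences = -0.3333
Numerator Σ(Δy_t−Δȳ)(Δy_{t+1}−Δȳ) = 3.5556
Denominator Σ(Δy_t−Δȳ)² = 37.3333
r_1(Δy) = 3.5556 / 37.3333 = 0.095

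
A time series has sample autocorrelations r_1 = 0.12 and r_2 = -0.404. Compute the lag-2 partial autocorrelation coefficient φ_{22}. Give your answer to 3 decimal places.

φ_{22} = (r_2 − r_1²) / (1 − r_1²)
r_1² = (0.12)² = 0.0144
Numerator = -0.404 − 0.0144 = -0.4184; denominator = 1 − 0.0144 = 0.9856
φ_{22} = -0.4184 / 0.9856 = -0.425

-0.425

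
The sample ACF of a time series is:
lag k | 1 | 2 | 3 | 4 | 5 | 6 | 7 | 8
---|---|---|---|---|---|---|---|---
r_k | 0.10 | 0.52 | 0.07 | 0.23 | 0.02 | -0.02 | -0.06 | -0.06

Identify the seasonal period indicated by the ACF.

The largest autocorrelation is r_2 = 0.52, with a weaker echo at lag 4 (0.23); the remaining lags stay at or below 0.10.
The dominant spike at lag 2 indicates a seasonal period of 2.

2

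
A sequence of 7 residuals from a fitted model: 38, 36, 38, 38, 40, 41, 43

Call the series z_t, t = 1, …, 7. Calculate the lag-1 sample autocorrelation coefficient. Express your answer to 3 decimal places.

Mean z̄ = (38 + 36 + 38 + 38 + 40 + 41 + 43)/7 = 39.1429
Deviations from mean: -1.1429, -3.1429, -1.1429, -1.1429, 0.8571, 1.8571, 3.8571
Σ(z_t−z̄)(z_{t+1}−z̄) = (3.5918) + (3.5918) + (1.3061) + (-0.9796) + (1.5918) + (7.1633) = 16.2653
Denominator Σ(z_t−z̄)² = 32.8571
r_1 = 16.2653 / 32.8571 = 0.495

0.495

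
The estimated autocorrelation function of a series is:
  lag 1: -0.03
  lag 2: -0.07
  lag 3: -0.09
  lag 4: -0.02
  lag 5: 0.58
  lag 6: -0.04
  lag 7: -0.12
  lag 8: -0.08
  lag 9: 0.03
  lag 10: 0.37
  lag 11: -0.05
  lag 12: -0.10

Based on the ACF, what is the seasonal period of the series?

The largest autocorrelation is r_5 = 0.58, with a weaker echo at lag 10 (0.37); the remaining lags stay at or below 0.03.
The dominant spike at lag 5 indicates a seasonal period of 5.

5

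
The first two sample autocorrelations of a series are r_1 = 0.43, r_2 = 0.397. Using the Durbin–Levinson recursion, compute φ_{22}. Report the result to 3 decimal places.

0.260

φ_{22} = (r_2 − r_1²) / (1 − r_1²)
r_1² = (0.43)² = 0.1849
Numerator = 0.397 − 0.1849 = 0.2121; denominator = 1 − 0.1849 = 0.8151
φ_{22} = 0.2121 / 0.8151 = 0.260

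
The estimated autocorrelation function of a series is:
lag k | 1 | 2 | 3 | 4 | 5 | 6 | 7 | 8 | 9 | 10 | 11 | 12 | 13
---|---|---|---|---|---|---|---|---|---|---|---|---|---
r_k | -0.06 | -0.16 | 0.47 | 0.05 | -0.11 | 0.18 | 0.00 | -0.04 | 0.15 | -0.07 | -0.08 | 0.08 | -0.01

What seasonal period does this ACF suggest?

3

The largest autocorrelation is r_3 = 0.47, with weaker echoes at lags 6 (0.18) and 9 (0.15); the remaining lags stay at or below 0.08.
The dominant spike at lag 3 indicates a seasonal period of 3.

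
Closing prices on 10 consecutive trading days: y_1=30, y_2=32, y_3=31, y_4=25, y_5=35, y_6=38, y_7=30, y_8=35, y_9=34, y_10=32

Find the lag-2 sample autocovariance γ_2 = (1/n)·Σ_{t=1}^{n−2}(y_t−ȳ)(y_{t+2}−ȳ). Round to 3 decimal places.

Mean ȳ = (30 + 32 + 31 + 25 + 35 + 38 + 30 + 35 + 34 + 32)/10 = 32.2000
Σ_{t=1}^{8}(y_t−ȳ)(y_{t+2}−ȳ) = -35.4800
γ_2 = -35.4800 / 10 = -3.548

-3.548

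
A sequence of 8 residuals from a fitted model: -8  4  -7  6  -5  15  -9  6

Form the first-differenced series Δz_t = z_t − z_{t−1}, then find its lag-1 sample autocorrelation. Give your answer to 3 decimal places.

-0.843

First differences Δz: 12, -11, 13, -11, 20, -24, 15
Mean of differences = 2.0000
Numerator Σ(Δz_t−Δz̄)(Δz_{t+1}−Δz̄) = -1456.0000
Denominator Σ(Δz_t−Δz̄)² = 1728.0000
r_1(Δz) = -1456.0000 / 1728.0000 = -0.843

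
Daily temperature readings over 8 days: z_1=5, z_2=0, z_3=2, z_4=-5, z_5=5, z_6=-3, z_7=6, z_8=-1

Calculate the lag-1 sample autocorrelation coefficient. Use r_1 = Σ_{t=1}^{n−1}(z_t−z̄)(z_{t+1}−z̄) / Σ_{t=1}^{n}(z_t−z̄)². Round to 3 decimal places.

Mean z̄ = (5 + 0 + 2 − 5 + 5 − 3 + 6 − 1)/8 = 1.1250
Deviations from mean: 3.8750, -1.1250, 0.8750, -6.1250, 3.8750, -4.1250, 4.8750, -2.1250
Σ(z_t−z̄)(z_{t+1}−z̄) = (-4.3594) + (-0.9844) + (-5.3594) + (-23.7344) + (-15.9844) + (-20.1094) + (-10.3594) = -80.8906
Denominator Σ(z_t−z̄)² = 114.8750
r_1 = -80.8906 / 114.8750 = -0.704

-0.704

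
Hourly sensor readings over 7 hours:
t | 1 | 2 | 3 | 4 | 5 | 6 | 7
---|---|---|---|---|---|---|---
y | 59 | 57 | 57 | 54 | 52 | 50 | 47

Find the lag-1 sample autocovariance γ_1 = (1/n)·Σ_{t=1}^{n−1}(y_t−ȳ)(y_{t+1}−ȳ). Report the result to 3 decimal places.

Mean ȳ = (59 + 57 + 57 + 54 + 52 + 50 + 47)/7 = 53.7143
Deviations: 5.2857, 3.2857, 3.2857, 0.2857, -1.7143, -3.7143, -6.7143
Σ_{t=1}^{6}(y_t−ȳ)(y_{t+1}−ȳ) = 59.9184
γ_1 = 59.9184 / 7 = 8.560

8.560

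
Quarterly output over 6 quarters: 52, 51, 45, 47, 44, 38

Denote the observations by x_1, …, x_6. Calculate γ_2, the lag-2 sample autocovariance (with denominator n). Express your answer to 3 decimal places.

-1.176

Mean x̄ = (52 + 51 + 45 + 47 + 44 + 38)/6 = 46.1667
Σ_{t=1}^{4}(x_t−x̄)(x_{t+2}−x̄) = -7.0556
γ_2 = -7.0556 / 6 = -1.176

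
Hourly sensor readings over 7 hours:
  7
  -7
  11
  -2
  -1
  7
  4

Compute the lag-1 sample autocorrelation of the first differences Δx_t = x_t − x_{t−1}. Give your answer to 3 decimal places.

-0.667

First differences Δx: -14, 18, -13, 1, 8, -3
Mean of differences = -0.5000
Numerator Σ(Δx_t−Δx̄)(Δx_{t+1}−Δx̄) = -508.2500
Denominator Σ(Δx_t−Δx̄)² = 761.5000
r_1(Δx) = -508.2500 / 761.5000 = -0.667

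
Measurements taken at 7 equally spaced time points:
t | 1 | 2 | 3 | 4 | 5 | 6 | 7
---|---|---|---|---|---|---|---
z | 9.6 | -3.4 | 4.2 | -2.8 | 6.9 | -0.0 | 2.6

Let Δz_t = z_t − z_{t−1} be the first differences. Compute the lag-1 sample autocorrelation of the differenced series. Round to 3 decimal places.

-0.726

First differences Δz: -13.0, 7.6, -7.0, 9.7, -6.9, 2.6
Mean of differences = -1.1667
Numerator Σ(Δz_t−Δz̄)(Δz_{t+1}−Δz̄) = -302.1644
Denominator Σ(Δz_t−Δz̄)² = 416.0533
r_1(Δz) = -302.1644 / 416.0533 = -0.726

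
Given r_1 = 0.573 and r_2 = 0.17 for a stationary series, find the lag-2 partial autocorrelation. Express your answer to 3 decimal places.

φ_{22} = (r_2 − r_1²) / (1 − r_1²)
r_1² = (0.573)² = 0.328329
Numerator = 0.17 − 0.3283 = -0.1583; denominator = 1 − 0.3283 = 0.6717
φ_{22} = -0.1583 / 0.6717 = -0.236

-0.236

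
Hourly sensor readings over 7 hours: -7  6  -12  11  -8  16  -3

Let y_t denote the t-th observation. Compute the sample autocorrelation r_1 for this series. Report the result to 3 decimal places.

Mean ȳ = (-7 + 6 − 12 + 11 − 8 + 16 − 3)/7 = 0.4286
Numerator Σ_{t=1}^{6}(y_t−ȳ)(y_{t+1}−ȳ) = -515.7551
Denominator Σ(y_t−ȳ)² = 677.7143
r_1 = -515.7551 / 677.7143 = -0.761

-0.761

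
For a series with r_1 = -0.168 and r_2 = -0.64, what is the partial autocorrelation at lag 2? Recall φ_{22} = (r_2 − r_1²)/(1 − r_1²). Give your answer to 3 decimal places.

φ_{22} = (r_2 − r_1²) / (1 − r_1²)
r_1² = (-0.168)² = 0.028224
Numerator = -0.64 − 0.0282 = -0.6682; denominator = 1 − 0.0282 = 0.9718
φ_{22} = -0.6682 / 0.9718 = -0.688

-0.688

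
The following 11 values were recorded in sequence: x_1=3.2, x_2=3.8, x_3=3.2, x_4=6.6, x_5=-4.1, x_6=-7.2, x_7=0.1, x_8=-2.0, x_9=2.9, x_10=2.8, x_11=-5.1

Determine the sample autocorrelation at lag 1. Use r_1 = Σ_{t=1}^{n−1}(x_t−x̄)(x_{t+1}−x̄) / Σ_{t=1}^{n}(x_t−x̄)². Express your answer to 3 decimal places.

Mean x̄ = (3.2 + 3.8 + 3.2 + 6.6 − 4.1 − 7.2 + 0.1 − 2.0 + 2.9 + 2.8 − 5.1)/11 = 0.3818
Numerator Σ_{t=1}^{10}(x_t−x̄)(x_{t+1}−x̄) = 32.5451
Denominator Σ(x_t−x̄)² = 191.7964
r_1 = 32.5451 / 191.7964 = 0.170

0.170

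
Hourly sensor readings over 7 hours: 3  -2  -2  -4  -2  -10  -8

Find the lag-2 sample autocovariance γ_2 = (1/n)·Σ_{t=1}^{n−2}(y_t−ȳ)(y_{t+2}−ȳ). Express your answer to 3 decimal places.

1.131

Mean ȳ = (3 − 2 − 2 − 4 − 2 − 10 − 8)/7 = -3.5714
Σ_{t=1}^{5}(y_t−ȳ)(y_{t+2}−ȳ) = 7.9184
γ_2 = 7.9184 / 7 = 1.131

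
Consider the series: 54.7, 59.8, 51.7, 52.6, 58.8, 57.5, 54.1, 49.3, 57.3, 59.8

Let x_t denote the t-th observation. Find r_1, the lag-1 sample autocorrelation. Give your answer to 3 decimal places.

-0.076

Mean x̄ = (54.7 + 59.8 + 51.7 + 52.6 + 58.8 + 57.5 + 54.1 + 49.3 + 57.3 + 59.8)/10 = 55.5600
Numerator Σ_{t=1}^{9}(x_t−x̄)(x_{t+1}−x̄) = -9.0996
Denominator Σ(x_t−x̄)² = 118.9640
r_1 = -9.0996 / 118.9640 = -0.076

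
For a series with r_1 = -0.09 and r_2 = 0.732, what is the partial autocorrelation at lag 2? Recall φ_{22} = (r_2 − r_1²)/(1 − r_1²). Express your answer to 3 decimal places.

0.730

φ_{22} = (r_2 − r_1²) / (1 − r_1²)
r_1² = (-0.09)² = 0.0081
Numerator = 0.732 − 0.0081 = 0.7239; denominator = 1 − 0.0081 = 0.9919
φ_{22} = 0.7239 / 0.9919 = 0.730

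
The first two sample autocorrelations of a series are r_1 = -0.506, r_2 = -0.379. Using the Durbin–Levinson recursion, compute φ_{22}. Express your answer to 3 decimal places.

φ_{22} = (r_2 − r_1²) / (1 − r_1²)
r_1² = (-0.506)² = 0.256036
Numerator = -0.379 − 0.2560 = -0.6350; denominator = 1 − 0.2560 = 0.7440
φ_{22} = -0.6350 / 0.7440 = -0.854

-0.854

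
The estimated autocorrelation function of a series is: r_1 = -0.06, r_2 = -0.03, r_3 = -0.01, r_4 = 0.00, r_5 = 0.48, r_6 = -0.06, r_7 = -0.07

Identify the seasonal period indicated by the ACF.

The largest autocorrelation is r_5 = 0.48; the remaining lags stay at or below 0.00.
The dominant spike at lag 5 indicates a seasonal period of 5.

5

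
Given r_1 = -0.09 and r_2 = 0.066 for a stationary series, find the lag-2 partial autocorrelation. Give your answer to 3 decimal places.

φ_{22} = (r_2 − r_1²) / (1 − r_1²)
r_1² = (-0.09)² = 0.0081
Numerator = 0.066 − 0.0081 = 0.0579; denominator = 1 − 0.0081 = 0.9919
φ_{22} = 0.0579 / 0.9919 = 0.058

0.058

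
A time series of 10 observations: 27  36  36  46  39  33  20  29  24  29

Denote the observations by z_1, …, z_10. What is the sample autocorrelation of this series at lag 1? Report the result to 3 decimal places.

0.434

Mean z̄ = (27 + 36 + 36 + 46 + 39 + 33 + 20 + 29 + 24 + 29)/10 = 31.9000
Numerator Σ_{t=1}^{9}(z_t−z̄)(z_{t+1}−z̄) = 229.6900
Denominator Σ(z_t−z̄)² = 528.9000
r_1 = 229.6900 / 528.9000 = 0.434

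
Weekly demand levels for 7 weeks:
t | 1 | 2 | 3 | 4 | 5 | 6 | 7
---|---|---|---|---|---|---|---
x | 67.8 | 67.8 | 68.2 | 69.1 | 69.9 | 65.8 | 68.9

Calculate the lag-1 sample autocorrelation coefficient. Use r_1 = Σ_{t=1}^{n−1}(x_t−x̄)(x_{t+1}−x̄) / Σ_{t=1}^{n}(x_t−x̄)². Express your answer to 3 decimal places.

Mean x̄ = (67.8 + 67.8 + 68.2 + 69.1 + 69.9 + 65.8 + 68.9)/7 = 68.2143
Deviations from mean: -0.4143, -0.4143, -0.0143, 0.8857, 1.6857, -2.4143, 0.6857
Σ(x_t−x̄)(x_{t+1}−x̄) = (0.1716) + (0.0059) + (-0.0127) + (1.4931) + (-4.0698) + (-1.6555) = -4.0673
Denominator Σ(x_t−x̄)² = 10.2686
r_1 = -4.0673 / 10.2686 = -0.396

-0.396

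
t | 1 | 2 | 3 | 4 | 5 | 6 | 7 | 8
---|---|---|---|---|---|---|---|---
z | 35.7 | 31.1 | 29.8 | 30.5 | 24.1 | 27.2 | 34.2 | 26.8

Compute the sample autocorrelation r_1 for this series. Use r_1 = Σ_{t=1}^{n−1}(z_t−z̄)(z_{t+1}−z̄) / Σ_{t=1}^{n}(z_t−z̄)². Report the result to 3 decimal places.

-0.057

Mean z̄ = (35.7 + 31.1 + 29.8 + 30.5 + 24.1 + 27.2 + 34.2 + 26.8)/8 = 29.9250
Σ(z_t−z̄)(z_{t+1}−z̄) = (6.7856) + (-0.1469) + (-0.0719) + (-3.3494) + (15.8731) + (-11.6494) + (-13.3594) = -5.9181
Denominator Σ(z_t−z̄)² = 104.4750
r_1 = -5.9181 / 104.4750 = -0.057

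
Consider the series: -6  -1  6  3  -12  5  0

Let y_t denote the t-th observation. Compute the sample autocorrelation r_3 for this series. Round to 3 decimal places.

Mean ȳ = (-6 − 1 + 6 + 3 − 12 + 5 + 0)/7 = -0.7143
Deviations from mean: -5.2857, -0.2857, 6.7143, 3.7143, -11.2857, 5.7143, 0.7143
Numerator Σ_{t=1}^{4}(y_t−ȳ)(y_{t+3}−ȳ) = 24.6122
Denominator Σ(y_t−ȳ)² = 247.4286
r_3 = 24.6122 / 247.4286 = 0.099

0.099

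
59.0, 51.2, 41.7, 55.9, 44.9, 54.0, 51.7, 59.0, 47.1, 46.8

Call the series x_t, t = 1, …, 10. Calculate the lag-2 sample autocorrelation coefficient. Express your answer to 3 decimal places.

-0.059

Mean x̄ = (59.0 + 51.2 + 41.7 + 55.9 + 44.9 + 54.0 + 51.7 + 59.0 + 47.1 + 46.8)/10 = 51.1300
Numerator Σ_{t=1}^{8}(x_t−x̄)(x_{t+2}−x̄) = -18.7798
Denominator Σ(x_t−x̄)² = 317.9210
r_2 = -18.7798 / 317.9210 = -0.059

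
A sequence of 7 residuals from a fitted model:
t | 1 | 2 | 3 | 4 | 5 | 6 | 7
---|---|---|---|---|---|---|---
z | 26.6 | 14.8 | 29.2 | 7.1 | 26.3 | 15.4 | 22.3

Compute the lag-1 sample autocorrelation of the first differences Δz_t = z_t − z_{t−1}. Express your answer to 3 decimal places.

First differences Δz: -11.8, 14.4, -22.1, 19.2, -10.9, 6.9
Mean of differences = -0.7167
Numerator Σ(Δz_t−Δz̄)(Δz_{t+1}−Δz̄) = -1197.0536
Denominator Σ(Δz_t−Δz̄)² = 1366.9883
r_1(Δz) = -1197.0536 / 1366.9883 = -0.876

-0.876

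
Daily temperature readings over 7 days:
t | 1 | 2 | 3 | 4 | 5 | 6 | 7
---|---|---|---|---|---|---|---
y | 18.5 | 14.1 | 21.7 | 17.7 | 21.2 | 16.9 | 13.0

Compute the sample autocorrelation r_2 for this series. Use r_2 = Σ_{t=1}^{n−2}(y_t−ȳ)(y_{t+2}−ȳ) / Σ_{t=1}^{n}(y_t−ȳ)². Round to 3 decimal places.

Mean ȳ = (18.5 + 14.1 + 21.7 + 17.7 + 21.2 + 16.9 + 13.0)/7 = 17.5857
Deviations from mean: 0.9143, -3.4857, 4.1143, 0.1143, 3.6143, -0.6857, -4.5857
Σ(y_t−ȳ)(y_{t+2}−ȳ) = (3.7616) + (-0.3984) + (14.8702) + (-0.0784) + (-16.5741) = 1.5810
Denominator Σ(y_t−ȳ)² = 64.4886
r_2 = 1.5810 / 64.4886 = 0.025

0.025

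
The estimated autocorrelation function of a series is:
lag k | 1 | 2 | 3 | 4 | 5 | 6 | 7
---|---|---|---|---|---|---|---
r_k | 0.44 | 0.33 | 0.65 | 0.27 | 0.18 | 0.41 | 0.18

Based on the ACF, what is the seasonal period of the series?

The largest autocorrelation is r_3 = 0.65; the remaining lags stay at or below 0.44. The elevated value at lag 1 (0.44), dropping to 0.33 at lag 2, reflects decaying short-term dependence rather than seasonality.
The dominant spike at lag 3 indicates a seasonal period of 3.

3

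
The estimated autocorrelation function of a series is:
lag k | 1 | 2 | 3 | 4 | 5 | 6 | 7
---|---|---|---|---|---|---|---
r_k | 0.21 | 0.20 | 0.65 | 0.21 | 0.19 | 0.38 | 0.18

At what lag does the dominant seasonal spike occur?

3

The largest autocorrelation is r_3 = 0.65, with a weaker echo at lag 6 (0.38); the remaining lags stay at or below 0.21.
The dominant spike at lag 3 indicates a seasonal period of 3.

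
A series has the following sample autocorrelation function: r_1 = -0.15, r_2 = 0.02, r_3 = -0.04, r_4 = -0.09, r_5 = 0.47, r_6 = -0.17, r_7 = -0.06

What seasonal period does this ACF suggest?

5

The largest autocorrelation is r_5 = 0.47; the remaining lags stay at or below 0.02.
The dominant spike at lag 5 indicates a seasonal period of 5.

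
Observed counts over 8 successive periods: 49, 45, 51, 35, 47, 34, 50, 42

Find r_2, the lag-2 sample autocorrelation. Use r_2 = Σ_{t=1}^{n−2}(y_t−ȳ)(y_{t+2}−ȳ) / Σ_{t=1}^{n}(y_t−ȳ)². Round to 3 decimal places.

0.578

Mean ȳ = (49 + 45 + 51 + 35 + 47 + 34 + 50 + 42)/8 = 44.1250
Numerator Σ_{t=1}^{6}(y_t−ȳ)(y_{t+2}−ȳ) = 176.0938
Denominator Σ(y_t−ȳ)² = 304.8750
r_2 = 176.0938 / 304.8750 = 0.578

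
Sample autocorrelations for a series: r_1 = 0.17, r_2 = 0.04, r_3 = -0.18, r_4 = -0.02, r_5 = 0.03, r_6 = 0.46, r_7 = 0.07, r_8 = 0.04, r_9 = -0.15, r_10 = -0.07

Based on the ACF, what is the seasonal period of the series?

The largest autocorrelation is r_6 = 0.46; the remaining lags stay at or below 0.17.
The dominant spike at lag 6 indicates a seasonal period of 6.

6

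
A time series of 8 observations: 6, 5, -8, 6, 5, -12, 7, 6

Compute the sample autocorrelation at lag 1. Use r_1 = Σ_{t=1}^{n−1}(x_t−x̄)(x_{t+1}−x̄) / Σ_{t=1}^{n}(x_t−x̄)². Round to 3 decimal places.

-0.360

Mean x̄ = (6 + 5 − 8 + 6 + 5 − 12 + 7 + 6)/8 = 1.8750
Σ(x_t−x̄)(x_{t+1}−x̄) = (12.8906) + (-30.8594) + (-40.7344) + (12.8906) + (-43.3594) + (-71.1094) + (21.1406) = -139.1406
Denominator Σ(x_t−x̄)² = 386.8750
r_1 = -139.1406 / 386.8750 = -0.360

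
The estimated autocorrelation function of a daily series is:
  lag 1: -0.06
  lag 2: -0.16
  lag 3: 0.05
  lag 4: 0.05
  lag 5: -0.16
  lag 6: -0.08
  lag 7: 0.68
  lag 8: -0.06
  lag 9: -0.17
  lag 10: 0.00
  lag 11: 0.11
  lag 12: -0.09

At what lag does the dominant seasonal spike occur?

7

The largest autocorrelation is r_7 = 0.68; the remaining lags stay at or below 0.11.
The dominant spike at lag 7 indicates a seasonal period of 7.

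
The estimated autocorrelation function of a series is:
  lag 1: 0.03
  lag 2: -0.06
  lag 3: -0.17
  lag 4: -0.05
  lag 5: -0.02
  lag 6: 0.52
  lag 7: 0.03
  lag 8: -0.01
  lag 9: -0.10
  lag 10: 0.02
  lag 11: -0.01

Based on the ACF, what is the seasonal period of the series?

The largest autocorrelation is r_6 = 0.52; the remaining lags stay at or below 0.03.
The dominant spike at lag 6 indicates a seasonal period of 6.

6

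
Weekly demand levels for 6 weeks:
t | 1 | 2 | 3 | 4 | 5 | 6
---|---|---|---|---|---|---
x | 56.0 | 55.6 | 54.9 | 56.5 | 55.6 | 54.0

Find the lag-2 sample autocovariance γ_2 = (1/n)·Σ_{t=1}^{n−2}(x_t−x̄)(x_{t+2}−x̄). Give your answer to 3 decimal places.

-0.290

Mean x̄ = (56.0 + 55.6 + 54.9 + 56.5 + 55.6 + 54.0)/6 = 55.4333
Deviations: 0.5667, 0.1667, -0.5333, 1.0667, 0.1667, -1.4333
Σ_{t=1}^{4}(x_t−x̄)(x_{t+2}−x̄) = -1.7422
γ_2 = -1.7422 / 6 = -0.290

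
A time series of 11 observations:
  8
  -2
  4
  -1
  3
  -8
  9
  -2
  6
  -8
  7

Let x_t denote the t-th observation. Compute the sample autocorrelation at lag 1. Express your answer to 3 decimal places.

Mean x̄ = (8 − 2 + 4 − 1 + 3 − 8 + 9 − 2 + 6 − 8 + 7)/11 = 1.4545
Numerator Σ_{t=1}^{10}(x_t−x̄)(x_{t+1}−x̄) = -264.5702
Denominator Σ(x_t−x̄)² = 368.7273
r_1 = -264.5702 / 368.7273 = -0.718

-0.718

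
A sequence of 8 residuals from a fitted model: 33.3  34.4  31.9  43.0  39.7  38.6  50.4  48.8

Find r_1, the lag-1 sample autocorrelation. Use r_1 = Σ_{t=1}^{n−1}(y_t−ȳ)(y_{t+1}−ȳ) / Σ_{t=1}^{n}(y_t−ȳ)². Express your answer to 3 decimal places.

Mean ȳ = (33.3 + 34.4 + 31.9 + 43.0 + 39.7 + 38.6 + 50.4 + 48.8)/8 = 40.0125
Σ(y_t−ȳ)(y_{t+1}−ȳ) = (37.6739) + (45.5314) + (-24.2361) + (-0.9336) + (0.4414) + (-14.6723) + (91.2802) = 135.0848
Denominator Σ(y_t−ȳ)² = 338.5088
r_1 = 135.0848 / 338.5088 = 0.399

0.399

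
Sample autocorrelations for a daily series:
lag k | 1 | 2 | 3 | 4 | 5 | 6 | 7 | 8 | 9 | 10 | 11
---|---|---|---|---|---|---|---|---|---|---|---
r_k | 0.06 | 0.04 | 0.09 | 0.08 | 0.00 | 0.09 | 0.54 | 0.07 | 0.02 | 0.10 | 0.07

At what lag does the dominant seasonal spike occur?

7

The largest autocorrelation is r_7 = 0.54; the remaining lags stay at or below 0.10.
The dominant spike at lag 7 indicates a seasonal period of 7.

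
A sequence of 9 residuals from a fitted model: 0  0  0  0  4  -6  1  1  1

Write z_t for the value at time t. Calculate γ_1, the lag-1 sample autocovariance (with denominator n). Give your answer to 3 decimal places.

-3.112

Mean z̄ = (0 + 0 + 0 + 0 + 4 − 6 + 1 + 1 + 1)/9 = 0.1111
Σ_{t=1}^{8}(z_t−z̄)(z_{t+1}−z̄) = -28.0123
γ_1 = -28.0123 / 9 = -3.112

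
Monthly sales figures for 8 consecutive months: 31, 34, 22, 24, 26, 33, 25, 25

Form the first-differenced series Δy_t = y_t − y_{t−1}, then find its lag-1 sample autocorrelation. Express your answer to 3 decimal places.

-0.396

First differences Δy: 3, -12, 2, 2, 7, -8, 0
Mean of differences = -0.8571
Numerator Σ(Δy_t−Δȳ)(Δy_{t+1}−Δȳ) = -106.4490
Denominator Σ(Δy_t−Δȳ)² = 268.8571
r_1(Δy) = -106.4490 / 268.8571 = -0.396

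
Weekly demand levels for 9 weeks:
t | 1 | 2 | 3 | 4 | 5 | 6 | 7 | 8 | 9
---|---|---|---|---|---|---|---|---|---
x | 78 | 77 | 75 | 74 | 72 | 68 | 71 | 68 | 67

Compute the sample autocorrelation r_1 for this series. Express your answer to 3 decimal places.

0.598

Mean x̄ = (78 + 77 + 75 + 74 + 72 + 68 + 71 + 68 + 67)/9 = 72.2222
Numerator Σ_{t=1}^{8}(x_t−x̄)(x_{t+1}−x̄) = 78.7284
Denominator Σ(x_t−x̄)² = 131.5556
r_1 = 78.7284 / 131.5556 = 0.598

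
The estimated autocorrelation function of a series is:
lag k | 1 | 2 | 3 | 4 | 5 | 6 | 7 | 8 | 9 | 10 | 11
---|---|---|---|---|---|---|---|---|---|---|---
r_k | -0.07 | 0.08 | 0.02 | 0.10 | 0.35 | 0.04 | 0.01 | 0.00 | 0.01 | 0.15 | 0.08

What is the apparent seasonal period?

The largest autocorrelation is r_5 = 0.35, with a weaker echo at lag 10 (0.15); the remaining lags stay at or below 0.10.
The dominant spike at lag 5 indicates a seasonal period of 5.

5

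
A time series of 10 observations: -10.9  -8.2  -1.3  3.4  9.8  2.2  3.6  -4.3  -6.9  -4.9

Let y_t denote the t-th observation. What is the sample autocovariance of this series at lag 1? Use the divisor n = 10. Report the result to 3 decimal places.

20.038

Mean ȳ = (-10.9 − 8.2 − 1.3 + 3.4 + 9.8 + 2.2 + 3.6 − 4.3 − 6.9 − 4.9)/10 = -1.7500
Σ_{t=1}^{9}(y_t−ȳ)(y_{t+1}−ȳ) = 200.3825
γ_1 = 200.3825 / 10 = 20.038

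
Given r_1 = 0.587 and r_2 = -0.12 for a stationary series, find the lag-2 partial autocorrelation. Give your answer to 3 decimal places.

-0.709

φ_{22} = (r_2 − r_1²) / (1 − r_1²)
r_1² = (0.587)² = 0.344569
Numerator = -0.12 − 0.3446 = -0.4646; denominator = 1 − 0.3446 = 0.6554
φ_{22} = -0.4646 / 0.6554 = -0.709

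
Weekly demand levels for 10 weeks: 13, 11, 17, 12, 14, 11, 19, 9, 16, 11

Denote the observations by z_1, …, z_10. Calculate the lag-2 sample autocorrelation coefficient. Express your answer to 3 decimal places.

Mean z̄ = (13 + 11 + 17 + 12 + 14 + 11 + 19 + 9 + 16 + 11)/10 = 13.3000
Numerator Σ_{t=1}^{8}(z_t−z̄)(z_{t+2}−z̄) = 46.6200
Denominator Σ(z_t−z̄)² = 90.1000
r_2 = 46.6200 / 90.1000 = 0.517

0.517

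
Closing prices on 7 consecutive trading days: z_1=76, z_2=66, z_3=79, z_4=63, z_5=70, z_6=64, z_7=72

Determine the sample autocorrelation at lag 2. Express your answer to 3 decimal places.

0.559

Mean z̄ = (76 + 66 + 79 + 63 + 70 + 64 + 72)/7 = 70.0000
Deviations from mean: 6.0000, -4.0000, 9.0000, -7.0000, 0.0000, -6.0000, 2.0000
Σ(z_t−z̄)(z_{t+2}−z̄) = (54.0000) + (28.0000) + (0.0000) + (42.0000) + (0.0000) = 124.0000
Denominator Σ(z_t−z̄)² = 222.0000
r_2 = 124.0000 / 222.0000 = 0.559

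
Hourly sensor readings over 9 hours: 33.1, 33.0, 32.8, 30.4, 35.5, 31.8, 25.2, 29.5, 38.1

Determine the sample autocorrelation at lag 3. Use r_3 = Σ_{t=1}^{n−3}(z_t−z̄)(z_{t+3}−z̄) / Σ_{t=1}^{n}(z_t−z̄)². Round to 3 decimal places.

0.020

Mean z̄ = (33.1 + 33.0 + 32.8 + 30.4 + 35.5 + 31.8 + 25.2 + 29.5 + 38.1)/9 = 32.1556
Numerator Σ_{t=1}^{6}(z_t−z̄)(z_{t+3}−z̄) = 2.1530
Denominator Σ(z_t−z̄)² = 107.1822
r_3 = 2.1530 / 107.1822 = 0.020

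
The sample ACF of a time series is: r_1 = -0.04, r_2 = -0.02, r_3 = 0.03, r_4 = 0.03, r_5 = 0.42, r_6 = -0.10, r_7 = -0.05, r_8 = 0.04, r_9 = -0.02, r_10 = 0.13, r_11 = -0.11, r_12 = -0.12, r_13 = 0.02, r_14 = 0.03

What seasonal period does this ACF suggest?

The largest autocorrelation is r_5 = 0.42; the remaining lags stay at or below 0.13.
The dominant spike at lag 5 indicates a seasonal period of 5.

5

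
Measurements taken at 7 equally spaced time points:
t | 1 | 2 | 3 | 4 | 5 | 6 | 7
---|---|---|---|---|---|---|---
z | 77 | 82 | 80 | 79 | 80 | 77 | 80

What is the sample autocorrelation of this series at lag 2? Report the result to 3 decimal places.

-0.038

Mean z̄ = (77 + 82 + 80 + 79 + 80 + 77 + 80)/7 = 79.2857
Deviations from mean: -2.2857, 2.7143, 0.7143, -0.2857, 0.7143, -2.2857, 0.7143
Numerator Σ_{t=1}^{5}(z_t−z̄)(z_{t+2}−z̄) = -0.7347
Denominator Σ(z_t−z̄)² = 19.4286
r_2 = -0.7347 / 19.4286 = -0.038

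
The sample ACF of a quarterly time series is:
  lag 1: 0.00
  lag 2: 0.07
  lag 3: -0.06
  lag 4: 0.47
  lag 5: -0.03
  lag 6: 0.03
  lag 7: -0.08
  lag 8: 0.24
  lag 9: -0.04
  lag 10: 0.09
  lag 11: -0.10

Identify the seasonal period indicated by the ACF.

The largest autocorrelation is r_4 = 0.47, with a weaker echo at lag 8 (0.24); the remaining lags stay at or below 0.09.
The dominant spike at lag 4 indicates a seasonal period of 4.

4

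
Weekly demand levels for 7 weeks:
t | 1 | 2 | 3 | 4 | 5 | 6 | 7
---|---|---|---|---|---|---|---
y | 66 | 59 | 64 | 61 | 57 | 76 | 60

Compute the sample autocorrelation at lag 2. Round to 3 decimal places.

-0.005

Mean ȳ = (66 + 59 + 64 + 61 + 57 + 76 + 60)/7 = 63.2857
Deviations from mean: 2.7143, -4.2857, 0.7143, -2.2857, -6.2857, 12.7143, -3.2857
Σ(y_t−ȳ)(y_{t+2}−ȳ) = (1.9388) + (9.7959) + (-4.4898) + (-29.0612) + (20.6531) = -1.1633
Denominator Σ(y_t−ȳ)² = 243.4286
r_2 = -1.1633 / 243.4286 = -0.005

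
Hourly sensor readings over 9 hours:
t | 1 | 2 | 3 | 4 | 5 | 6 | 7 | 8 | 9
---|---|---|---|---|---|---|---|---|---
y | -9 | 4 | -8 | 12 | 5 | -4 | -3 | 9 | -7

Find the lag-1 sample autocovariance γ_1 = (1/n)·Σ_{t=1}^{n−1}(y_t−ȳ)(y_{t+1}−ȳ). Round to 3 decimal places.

Mean ȳ = (-9 + 4 − 8 + 12 + 5 − 4 − 3 + 9 − 7)/9 = -0.1111
Σ_{t=1}^{8}(y_t−ȳ)(y_{t+1}−ȳ) = -200.3457
γ_1 = -200.3457 / 9 = -22.261

-22.261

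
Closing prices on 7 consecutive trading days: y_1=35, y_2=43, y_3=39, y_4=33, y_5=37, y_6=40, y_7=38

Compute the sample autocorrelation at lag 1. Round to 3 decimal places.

-0.181

Mean ȳ = (35 + 43 + 39 + 33 + 37 + 40 + 38)/7 = 37.8571
Deviations from mean: -2.8571, 5.1429, 1.1429, -4.8571, -0.8571, 2.1429, 0.1429
Σ(y_t−ȳ)(y_{t+1}−ȳ) = (-14.6939) + (5.8776) + (-5.5510) + (4.1633) + (-1.8367) + (0.3061) = -11.7347
Denominator Σ(y_t−ȳ)² = 64.8571
r_1 = -11.7347 / 64.8571 = -0.181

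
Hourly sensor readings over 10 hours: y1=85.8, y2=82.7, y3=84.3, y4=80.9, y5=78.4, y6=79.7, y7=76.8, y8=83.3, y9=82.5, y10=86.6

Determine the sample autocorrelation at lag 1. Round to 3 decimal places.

Mean ȳ = (85.8 + 82.7 + 84.3 + 80.9 + 78.4 + 79.7 + 76.8 + 83.3 + 82.5 + 86.6)/10 = 82.1000
Numerator Σ_{t=1}^{9}(y_t−ȳ)(y_{t+1}−ȳ) = 22.8600
Denominator Σ(y_t−ȳ)² = 89.7200
r_1 = 22.8600 / 89.7200 = 0.255

0.255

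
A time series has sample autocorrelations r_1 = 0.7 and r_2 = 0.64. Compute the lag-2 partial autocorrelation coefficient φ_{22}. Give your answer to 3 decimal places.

0.294

φ_{22} = (r_2 − r_1²) / (1 − r_1²)
r_1² = (0.7)² = 0.49
Numerator = 0.64 − 0.4900 = 0.1500; denominator = 1 − 0.4900 = 0.5100
φ_{22} = 0.1500 / 0.5100 = 0.294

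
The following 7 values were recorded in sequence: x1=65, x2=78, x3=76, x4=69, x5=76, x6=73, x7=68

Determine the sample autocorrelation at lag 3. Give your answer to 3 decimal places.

0.430

Mean x̄ = (65 + 78 + 76 + 69 + 76 + 73 + 68)/7 = 72.1429
Numerator Σ_{t=1}^{4}(x_t−x̄)(x_{t+3}−x̄) = 61.3673
Denominator Σ(x_t−x̄)² = 142.8571
r_3 = 61.3673 / 142.8571 = 0.430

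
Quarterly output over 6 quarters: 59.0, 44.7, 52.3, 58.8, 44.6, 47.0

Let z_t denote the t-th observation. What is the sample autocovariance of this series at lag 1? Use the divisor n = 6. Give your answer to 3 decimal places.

Mean z̄ = (59.0 + 44.7 + 52.3 + 58.8 + 44.6 + 47.0)/6 = 51.0667
Deviations: 7.9333, -6.3667, 1.2333, 7.7333, -6.4667, -4.0667
Σ_{t=1}^{5}(z_t−z̄)(z_{t+1}−z̄) = -72.5344
γ_1 = -72.5344 / 6 = -12.089

-12.089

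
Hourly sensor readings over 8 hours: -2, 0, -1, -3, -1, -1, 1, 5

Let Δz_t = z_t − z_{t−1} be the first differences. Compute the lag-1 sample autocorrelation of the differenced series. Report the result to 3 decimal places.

0.077

First differences Δz: 2, -1, -2, 2, 0, 2, 4
Mean of differences = 1.0000
Numerator Σ(Δz_t−Δz̄)(Δz_{t+1}−Δz̄) = 2.0000
Denominator Σ(Δz_t−Δz̄)² = 26.0000
r_1(Δz) = 2.0000 / 26.0000 = 0.077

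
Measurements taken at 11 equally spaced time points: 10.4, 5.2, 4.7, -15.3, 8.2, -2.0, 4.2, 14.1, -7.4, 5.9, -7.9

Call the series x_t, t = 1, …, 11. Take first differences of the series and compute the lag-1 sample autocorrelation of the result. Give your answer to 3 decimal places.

First differences Δx: -5.2, -0.5, -20.0, 23.5, -10.2, 6.2, 9.9, -21.5, 13.3, -13.8
Mean of differences = -1.8300
Numerator Σ(Δx_t−Δx̄)(Δx_{t+1}−Δx̄) = -1383.3679
Denominator Σ(Δx_t−Δx̄)² = 2016.1210
r_1(Δx) = -1383.3679 / 2016.1210 = -0.686

-0.686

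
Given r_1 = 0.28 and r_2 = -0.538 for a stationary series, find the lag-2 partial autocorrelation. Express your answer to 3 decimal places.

φ_{22} = (r_2 − r_1²) / (1 − r_1²)
r_1² = (0.28)² = 0.0784
Numerator = -0.538 − 0.0784 = -0.6164; denominator = 1 − 0.0784 = 0.9216
φ_{22} = -0.6164 / 0.9216 = -0.669

-0.669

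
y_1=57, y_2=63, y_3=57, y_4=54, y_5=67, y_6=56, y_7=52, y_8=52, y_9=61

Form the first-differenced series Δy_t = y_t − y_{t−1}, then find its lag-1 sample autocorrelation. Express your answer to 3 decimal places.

First differences Δy: 6, -6, -3, 13, -11, -4, 0, 9
Mean of differences = 0.5000
Numerator Σ(Δy_t−Δȳ)(Δy_{t+1}−Δȳ) = -150.7500
Denominator Σ(Δy_t−Δȳ)² = 466.0000
r_1(Δy) = -150.7500 / 466.0000 = -0.323

-0.323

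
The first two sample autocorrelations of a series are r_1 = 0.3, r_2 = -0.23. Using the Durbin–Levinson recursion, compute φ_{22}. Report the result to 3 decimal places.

φ_{22} = (r_2 − r_1²) / (1 − r_1²)
r_1² = (0.3)² = 0.09
Numerator = -0.23 − 0.0900 = -0.3200; denominator = 1 − 0.0900 = 0.9100
φ_{22} = -0.3200 / 0.9100 = -0.352

-0.352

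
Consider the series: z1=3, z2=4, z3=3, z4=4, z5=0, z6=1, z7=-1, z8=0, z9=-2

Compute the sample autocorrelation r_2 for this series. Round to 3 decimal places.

0.453

Mean z̄ = (3 + 4 + 3 + 4 + 0 + 1 − 1 + 0 − 2)/9 = 1.3333
Σ(z_t−z̄)(z_{t+2}−z̄) = (2.7778) + (7.1111) + (-2.2222) + (-0.8889) + (3.1111) + (0.4444) + (7.7778) = 18.1111
Denominator Σ(z_t−z̄)² = 40.0000
r_2 = 18.1111 / 40.0000 = 0.453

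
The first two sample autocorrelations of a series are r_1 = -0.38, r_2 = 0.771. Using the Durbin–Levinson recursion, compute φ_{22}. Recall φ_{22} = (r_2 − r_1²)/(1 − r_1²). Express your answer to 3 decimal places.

0.732

φ_{22} = (r_2 − r_1²) / (1 − r_1²)
r_1² = (-0.38)² = 0.1444
Numerator = 0.771 − 0.1444 = 0.6266; denominator = 1 − 0.1444 = 0.8556
φ_{22} = 0.6266 / 0.8556 = 0.732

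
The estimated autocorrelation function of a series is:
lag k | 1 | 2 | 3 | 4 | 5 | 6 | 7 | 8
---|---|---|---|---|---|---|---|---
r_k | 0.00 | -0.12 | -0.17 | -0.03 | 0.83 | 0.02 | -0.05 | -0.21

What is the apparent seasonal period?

5

The largest autocorrelation is r_5 = 0.83; the remaining lags stay at or below 0.02.
The dominant spike at lag 5 indicates a seasonal period of 5.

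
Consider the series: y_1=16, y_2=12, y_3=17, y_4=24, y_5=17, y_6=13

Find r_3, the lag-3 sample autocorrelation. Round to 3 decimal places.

-0.087

Mean ȳ = (16 + 12 + 17 + 24 + 17 + 13)/6 = 16.5000
Deviations from mean: -0.5000, -4.5000, 0.5000, 7.5000, 0.5000, -3.5000
Numerator Σ_{t=1}^{3}(y_t−ȳ)(y_{t+3}−ȳ) = -7.7500
Denominator Σ(y_t−ȳ)² = 89.5000
r_3 = -7.7500 / 89.5000 = -0.087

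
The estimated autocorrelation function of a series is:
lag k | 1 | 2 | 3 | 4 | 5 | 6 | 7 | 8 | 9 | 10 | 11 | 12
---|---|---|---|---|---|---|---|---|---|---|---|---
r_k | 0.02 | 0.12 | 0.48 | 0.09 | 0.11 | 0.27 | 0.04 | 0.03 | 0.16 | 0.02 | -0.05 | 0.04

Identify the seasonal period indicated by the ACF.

3

The largest autocorrelation is r_3 = 0.48, with weaker echoes at lags 6 (0.27) and 9 (0.16); the remaining lags stay at or below 0.12.
The dominant spike at lag 3 indicates a seasonal period of 3.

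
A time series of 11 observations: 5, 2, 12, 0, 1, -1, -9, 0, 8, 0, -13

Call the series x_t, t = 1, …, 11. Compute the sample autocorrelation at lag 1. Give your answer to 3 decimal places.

0.074

Mean x̄ = (5 + 2 + 12 + 0 + 1 − 1 − 9 + 0 + 8 + 0 − 13)/11 = 0.4545
Numerator Σ_{t=1}^{10}(x_t−x̄)(x_{t+1}−x̄) = 35.8843
Denominator Σ(x_t−x̄)² = 486.7273
r_1 = 35.8843 / 486.7273 = 0.074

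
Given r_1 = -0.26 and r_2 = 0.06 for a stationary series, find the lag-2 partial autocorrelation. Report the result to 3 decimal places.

φ_{22} = (r_2 − r_1²) / (1 − r_1²)
r_1² = (-0.26)² = 0.0676
Numerator = 0.06 − 0.0676 = -0.0076; denominator = 1 − 0.0676 = 0.9324
φ_{22} = -0.0076 / 0.9324 = -0.008

-0.008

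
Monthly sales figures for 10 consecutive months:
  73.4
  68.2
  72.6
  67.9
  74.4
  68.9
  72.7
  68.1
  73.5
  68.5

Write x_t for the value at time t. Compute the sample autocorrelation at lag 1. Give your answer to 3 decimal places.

Mean x̄ = (73.4 + 68.2 + 72.6 + 67.9 + 74.4 + 68.9 + 72.7 + 68.1 + 73.5 + 68.5)/10 = 70.8200
Numerator Σ_{t=1}^{9}(x_t−x̄)(x_{t+1}−x̄) = -56.1784
Denominator Σ(x_t−x̄)² = 65.2160
r_1 = -56.1784 / 65.2160 = -0.861

-0.861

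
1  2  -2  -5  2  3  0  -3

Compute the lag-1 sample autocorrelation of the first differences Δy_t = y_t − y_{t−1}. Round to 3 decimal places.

-0.016

First differences Δy: 1, -4, -3, 7, 1, -3, -3
Mean of differences = -0.5714
Numerator Σ(Δy_t−Δȳ)(Δy_{t+1}−Δȳ) = -1.4694
Denominator Σ(Δy_t−Δȳ)² = 91.7143
r_1(Δy) = -1.4694 / 91.7143 = -0.016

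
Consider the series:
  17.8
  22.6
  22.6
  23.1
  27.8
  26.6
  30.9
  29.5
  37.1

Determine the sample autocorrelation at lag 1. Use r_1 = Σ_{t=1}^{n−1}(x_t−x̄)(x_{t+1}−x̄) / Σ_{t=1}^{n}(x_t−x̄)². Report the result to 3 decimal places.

0.398

Mean x̄ = (17.8 + 22.6 + 22.6 + 23.1 + 27.8 + 26.6 + 30.9 + 29.5 + 37.1)/9 = 26.4444
Numerator Σ_{t=1}^{8}(x_t−x̄)(x_{t+1}−x̄) = 103.4136
Denominator Σ(x_t−x̄)² = 260.0622
r_1 = 103.4136 / 260.0622 = 0.398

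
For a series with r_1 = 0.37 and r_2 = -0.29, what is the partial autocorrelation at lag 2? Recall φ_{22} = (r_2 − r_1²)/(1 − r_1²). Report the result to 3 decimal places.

φ_{22} = (r_2 − r_1²) / (1 − r_1²)
r_1² = (0.37)² = 0.1369
Numerator = -0.29 − 0.1369 = -0.4269; denominator = 1 − 0.1369 = 0.8631
φ_{22} = -0.4269 / 0.8631 = -0.495

-0.495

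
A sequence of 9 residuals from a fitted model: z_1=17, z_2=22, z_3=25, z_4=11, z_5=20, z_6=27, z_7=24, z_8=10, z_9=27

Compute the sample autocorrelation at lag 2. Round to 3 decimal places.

-0.423

Mean z̄ = (17 + 22 + 25 + 11 + 20 + 27 + 24 + 10 + 27)/9 = 20.3333
Σ(z_t−z̄)(z_{t+2}−z̄) = (-15.5556) + (-15.5556) + (-1.5556) + (-62.2222) + (-1.2222) + (-68.8889) + (24.4444) = -140.5556
Denominator Σ(z_t−z̄)² = 332.0000
r_2 = -140.5556 / 332.0000 = -0.423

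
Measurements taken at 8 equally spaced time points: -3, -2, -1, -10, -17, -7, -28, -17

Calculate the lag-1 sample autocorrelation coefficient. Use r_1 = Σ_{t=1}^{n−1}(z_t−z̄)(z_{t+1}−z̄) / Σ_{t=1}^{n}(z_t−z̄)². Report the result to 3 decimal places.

0.282

Mean z̄ = (-3 − 2 − 1 − 10 − 17 − 7 − 28 − 17)/8 = -10.6250
Deviations from mean: 7.6250, 8.6250, 9.6250, 0.6250, -6.3750, 3.6250, -17.3750, -6.3750
Σ(z_t−z̄)(z_{t+1}−z̄) = (65.7656) + (83.0156) + (6.0156) + (-3.9844) + (-23.1094) + (-62.9844) + (110.7656) = 175.4844
Denominator Σ(z_t−z̄)² = 621.8750
r_1 = 175.4844 / 621.8750 = 0.282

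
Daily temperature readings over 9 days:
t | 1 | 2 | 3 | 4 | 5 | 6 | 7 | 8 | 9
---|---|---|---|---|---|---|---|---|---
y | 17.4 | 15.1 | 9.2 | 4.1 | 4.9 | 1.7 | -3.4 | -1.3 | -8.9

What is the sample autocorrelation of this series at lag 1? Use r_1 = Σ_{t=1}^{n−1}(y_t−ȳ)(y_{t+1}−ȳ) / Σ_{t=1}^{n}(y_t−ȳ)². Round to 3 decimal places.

0.563

Mean ȳ = (17.4 + 15.1 + 9.2 + 4.1 + 4.9 + 1.7 − 3.4 − 1.3 − 8.9)/9 = 4.3111
Numerator Σ_{t=1}^{8}(y_t−ȳ)(y_{t+1}−ȳ) = 328.7977
Denominator Σ(y_t−ȳ)² = 584.3089
r_1 = 328.7977 / 584.3089 = 0.563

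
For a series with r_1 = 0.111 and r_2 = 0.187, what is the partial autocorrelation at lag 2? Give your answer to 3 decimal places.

0.177

φ_{22} = (r_2 − r_1²) / (1 − r_1²)
r_1² = (0.111)² = 0.012321
Numerator = 0.187 − 0.0123 = 0.1747; denominator = 1 − 0.0123 = 0.9877
φ_{22} = 0.1747 / 0.9877 = 0.177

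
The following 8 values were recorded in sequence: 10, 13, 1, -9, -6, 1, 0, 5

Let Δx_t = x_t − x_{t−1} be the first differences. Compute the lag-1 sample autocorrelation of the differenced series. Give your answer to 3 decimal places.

0.160

First differences Δx: 3, -12, -10, 3, 7, -1, 5
Mean of differences = -0.7143
Numerator Σ(Δx_t−Δx̄)(Δx_{t+1}−Δx̄) = 53.2041
Denominator Σ(Δx_t−Δx̄)² = 333.4286
r_1(Δx) = 53.2041 / 333.4286 = 0.160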